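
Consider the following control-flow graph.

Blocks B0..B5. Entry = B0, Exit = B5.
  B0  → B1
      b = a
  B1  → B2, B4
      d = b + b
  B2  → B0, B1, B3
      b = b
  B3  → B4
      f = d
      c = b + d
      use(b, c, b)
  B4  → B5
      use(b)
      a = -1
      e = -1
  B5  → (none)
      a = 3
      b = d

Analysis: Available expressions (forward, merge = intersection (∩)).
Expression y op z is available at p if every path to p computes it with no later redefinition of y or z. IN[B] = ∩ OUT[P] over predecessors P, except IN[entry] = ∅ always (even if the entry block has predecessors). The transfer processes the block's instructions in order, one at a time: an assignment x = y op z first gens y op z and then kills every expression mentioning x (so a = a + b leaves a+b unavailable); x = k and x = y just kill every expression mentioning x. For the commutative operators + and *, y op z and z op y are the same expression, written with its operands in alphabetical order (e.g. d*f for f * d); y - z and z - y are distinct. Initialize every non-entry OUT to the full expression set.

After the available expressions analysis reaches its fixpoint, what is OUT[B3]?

Fixpoint table:
  B0: | IN={} | OUT={}
  B1: | IN={} | OUT={b+b}
  B2: | IN={b+b} | OUT={}
  B3: | IN={} | OUT={b+d}
  B4: | IN={} | OUT={}
  B5: | IN={} | OUT={}

Merge at B3: IN[B3] = OUT[B2] = {}
Applying B3's transfer function to that IN value gives OUT[B3] (row B3 above).

Answer: {b+d}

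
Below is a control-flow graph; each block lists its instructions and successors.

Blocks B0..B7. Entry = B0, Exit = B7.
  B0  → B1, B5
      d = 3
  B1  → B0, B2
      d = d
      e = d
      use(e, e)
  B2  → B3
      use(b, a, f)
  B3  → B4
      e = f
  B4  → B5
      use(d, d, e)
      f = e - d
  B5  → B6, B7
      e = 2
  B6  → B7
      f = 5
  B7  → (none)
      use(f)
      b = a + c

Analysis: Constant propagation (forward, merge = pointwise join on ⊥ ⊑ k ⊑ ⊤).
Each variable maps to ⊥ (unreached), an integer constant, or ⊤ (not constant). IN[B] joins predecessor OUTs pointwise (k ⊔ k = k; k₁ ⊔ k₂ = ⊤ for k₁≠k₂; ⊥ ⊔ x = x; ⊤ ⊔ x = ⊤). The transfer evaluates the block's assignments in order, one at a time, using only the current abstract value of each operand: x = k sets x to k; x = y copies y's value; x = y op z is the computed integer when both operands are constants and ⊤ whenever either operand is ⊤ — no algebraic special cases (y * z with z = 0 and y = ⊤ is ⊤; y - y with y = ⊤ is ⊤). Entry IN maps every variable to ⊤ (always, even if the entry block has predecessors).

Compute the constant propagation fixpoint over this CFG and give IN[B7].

Fixpoint table:
  B0: | IN=(all ⊤) | OUT={d:3; rest ⊤}
  B1: | IN={d:3; rest ⊤} | OUT={d:3, e:3; rest ⊤}
  B2: | IN={d:3, e:3; rest ⊤} | OUT={d:3, e:3; rest ⊤}
  B3: | IN={d:3, e:3; rest ⊤} | OUT={d:3; rest ⊤}
  B4: | IN={d:3; rest ⊤} | OUT={d:3; rest ⊤}
  B5: | IN={d:3; rest ⊤} | OUT={d:3, e:2; rest ⊤}
  B6: | IN={d:3, e:2; rest ⊤} | OUT={d:3, e:2, f:5; rest ⊤}
  B7: | IN={d:3, e:2; rest ⊤} | OUT={d:3, e:2; rest ⊤}

Merge at B7: IN[B7] = OUT[B5] ⊔ OUT[B6] = {a: ⊤, b: ⊤, c: ⊤, d: 3, e: 2, f: ⊤}

Answer: {a: ⊤, b: ⊤, c: ⊤, d: 3, e: 2, f: ⊤}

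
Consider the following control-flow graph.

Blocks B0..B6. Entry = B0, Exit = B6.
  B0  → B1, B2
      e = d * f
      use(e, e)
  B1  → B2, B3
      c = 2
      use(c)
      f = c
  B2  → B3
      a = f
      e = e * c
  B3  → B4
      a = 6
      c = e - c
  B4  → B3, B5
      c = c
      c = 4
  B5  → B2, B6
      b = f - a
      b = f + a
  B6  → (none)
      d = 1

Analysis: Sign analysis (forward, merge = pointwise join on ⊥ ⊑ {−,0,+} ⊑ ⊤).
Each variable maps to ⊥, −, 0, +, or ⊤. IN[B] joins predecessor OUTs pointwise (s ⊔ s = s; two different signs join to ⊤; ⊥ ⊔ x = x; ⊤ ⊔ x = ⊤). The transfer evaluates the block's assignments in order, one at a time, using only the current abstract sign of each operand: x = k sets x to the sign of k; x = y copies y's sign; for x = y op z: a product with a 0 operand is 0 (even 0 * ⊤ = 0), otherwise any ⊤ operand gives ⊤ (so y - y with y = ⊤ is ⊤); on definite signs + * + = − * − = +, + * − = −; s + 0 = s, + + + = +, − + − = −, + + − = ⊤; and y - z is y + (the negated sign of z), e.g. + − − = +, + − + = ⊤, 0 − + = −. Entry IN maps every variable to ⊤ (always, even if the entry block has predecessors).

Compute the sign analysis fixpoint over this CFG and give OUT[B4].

Answer: {a: +, b: ⊤, c: +, d: ⊤, e: ⊤, f: ⊤}

Derivation:
Per-block solution:
  B0:  IN=(all ⊤)  OUT=(all ⊤)
  B1:  IN=(all ⊤)  OUT={c:+, f:+; rest ⊤}
  B2:  IN=(all ⊤)  OUT=(all ⊤)
  B3:  IN=(all ⊤)  OUT={a:+; rest ⊤}
  B4:  IN={a:+; rest ⊤}  OUT={a:+, c:+; rest ⊤}
  B5:  IN={a:+, c:+; rest ⊤}  OUT={a:+, c:+; rest ⊤}
  B6:  IN={a:+, c:+; rest ⊤}  OUT={a:+, c:+, d:+; rest ⊤}

Merge at B4: IN[B4] = OUT[B3] = {a: +, b: ⊤, c: ⊤, d: ⊤, e: ⊤, f: ⊤}
Applying B4's transfer function to that IN value gives OUT[B4] (row B4 above).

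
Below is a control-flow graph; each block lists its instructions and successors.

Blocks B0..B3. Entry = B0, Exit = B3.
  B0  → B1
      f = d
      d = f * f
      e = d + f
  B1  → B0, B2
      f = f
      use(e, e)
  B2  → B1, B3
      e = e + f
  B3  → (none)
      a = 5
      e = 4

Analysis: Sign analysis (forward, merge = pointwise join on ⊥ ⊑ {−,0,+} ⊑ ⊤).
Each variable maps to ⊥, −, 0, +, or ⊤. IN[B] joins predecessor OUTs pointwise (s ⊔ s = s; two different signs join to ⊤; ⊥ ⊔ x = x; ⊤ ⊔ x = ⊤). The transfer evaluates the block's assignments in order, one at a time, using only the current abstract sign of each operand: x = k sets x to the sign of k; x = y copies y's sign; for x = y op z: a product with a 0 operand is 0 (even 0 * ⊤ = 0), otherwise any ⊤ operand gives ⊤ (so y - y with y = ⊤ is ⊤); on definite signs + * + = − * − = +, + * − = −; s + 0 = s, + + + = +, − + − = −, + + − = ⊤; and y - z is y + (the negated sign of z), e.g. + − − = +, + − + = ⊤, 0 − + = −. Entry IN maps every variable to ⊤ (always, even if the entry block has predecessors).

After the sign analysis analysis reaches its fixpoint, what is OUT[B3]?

Per-block solution:
  B0:   IN=(all ⊤)   OUT=(all ⊤)
  B1:   IN=(all ⊤)   OUT=(all ⊤)
  B2:   IN=(all ⊤)   OUT=(all ⊤)
  B3:   IN=(all ⊤)   OUT={a:+, e:+; rest ⊤}

Merge at B3: IN[B3] = OUT[B2] = {a: ⊤, b: ⊤, c: ⊤, d: ⊤, e: ⊤, f: ⊤}
Applying B3's transfer function to that IN value gives OUT[B3] (row B3 above).

Answer: {a: +, b: ⊤, c: ⊤, d: ⊤, e: +, f: ⊤}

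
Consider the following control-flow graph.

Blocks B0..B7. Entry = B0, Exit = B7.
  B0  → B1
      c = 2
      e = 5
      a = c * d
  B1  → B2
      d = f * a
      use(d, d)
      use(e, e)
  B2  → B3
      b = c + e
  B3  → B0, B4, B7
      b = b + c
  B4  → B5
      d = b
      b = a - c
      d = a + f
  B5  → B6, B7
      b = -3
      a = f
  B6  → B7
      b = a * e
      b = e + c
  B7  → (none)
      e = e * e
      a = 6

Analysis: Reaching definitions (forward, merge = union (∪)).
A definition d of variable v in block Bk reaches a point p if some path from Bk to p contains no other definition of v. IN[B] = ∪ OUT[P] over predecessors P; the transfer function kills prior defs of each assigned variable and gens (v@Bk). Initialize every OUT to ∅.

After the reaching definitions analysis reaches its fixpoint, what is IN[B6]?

Fixpoint table:
  B0: | IN={a@B0, b@B3, c@B0, d@B1, e@B0} | OUT={a@B0, b@B3, c@B0, d@B1, e@B0}
  B1: | IN={a@B0, b@B3, c@B0, d@B1, e@B0} | OUT={a@B0, b@B3, c@B0, d@B1, e@B0}
  B2: | IN={a@B0, b@B3, c@B0, d@B1, e@B0} | OUT={a@B0, b@B2, c@B0, d@B1, e@B0}
  B3: | IN={a@B0, b@B2, c@B0, d@B1, e@B0} | OUT={a@B0, b@B3, c@B0, d@B1, e@B0}
  B4: | IN={a@B0, b@B3, c@B0, d@B1, e@B0} | OUT={a@B0, b@B4, c@B0, d@B4, e@B0}
  B5: | IN={a@B0, b@B4, c@B0, d@B4, e@B0} | OUT={a@B5, b@B5, c@B0, d@B4, e@B0}
  B6: | IN={a@B5, b@B5, c@B0, d@B4, e@B0} | OUT={a@B5, b@B6, c@B0, d@B4, e@B0}
  B7: | IN={a@B0, a@B5, b@B3, b@B5, b@B6, c@B0, d@B1, d@B4, e@B0} | OUT={a@B7, b@B3, b@B5, b@B6, c@B0, d@B1, d@B4, e@B7}

Merge at B6: IN[B6] = OUT[B5] = {a@B5, b@B5, c@B0, d@B4, e@B0}

Answer: {a@B5, b@B5, c@B0, d@B4, e@B0}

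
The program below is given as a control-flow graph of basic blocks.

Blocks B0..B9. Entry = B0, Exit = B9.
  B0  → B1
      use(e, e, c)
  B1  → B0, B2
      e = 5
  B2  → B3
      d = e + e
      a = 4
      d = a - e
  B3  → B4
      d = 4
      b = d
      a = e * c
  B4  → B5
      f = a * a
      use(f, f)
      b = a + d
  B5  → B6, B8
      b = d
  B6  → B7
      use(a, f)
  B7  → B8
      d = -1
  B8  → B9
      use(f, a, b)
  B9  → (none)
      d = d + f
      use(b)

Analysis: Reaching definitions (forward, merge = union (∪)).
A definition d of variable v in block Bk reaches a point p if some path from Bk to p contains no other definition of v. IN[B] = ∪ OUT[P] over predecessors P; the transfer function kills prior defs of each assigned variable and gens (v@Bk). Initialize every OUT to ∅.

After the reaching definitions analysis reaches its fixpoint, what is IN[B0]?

Per-block solution:
  B0:   IN={e@B1}   OUT={e@B1}
  B1:   IN={e@B1}   OUT={e@B1}
  B2:   IN={e@B1}   OUT={a@B2, d@B2, e@B1}
  B3:   IN={a@B2, d@B2, e@B1}   OUT={a@B3, b@B3, d@B3, e@B1}
  B4:   IN={a@B3, b@B3, d@B3, e@B1}   OUT={a@B3, b@B4, d@B3, e@B1, f@B4}
  B5:   IN={a@B3, b@B4, d@B3, e@B1, f@B4}   OUT={a@B3, b@B5, d@B3, e@B1, f@B4}
  B6:   IN={a@B3, b@B5, d@B3, e@B1, f@B4}   OUT={a@B3, b@B5, d@B3, e@B1, f@B4}
  B7:   IN={a@B3, b@B5, d@B3, e@B1, f@B4}   OUT={a@B3, b@B5, d@B7, e@B1, f@B4}
  B8:   IN={a@B3, b@B5, d@B3, d@B7, e@B1, f@B4}   OUT={a@B3, b@B5, d@B3, d@B7, e@B1, f@B4}
  B9:   IN={a@B3, b@B5, d@B3, d@B7, e@B1, f@B4}   OUT={a@B3, b@B5, d@B9, e@B1, f@B4}

Merge at B0 (entry node, so the boundary value {} is joined with the incoming edge(s)): IN[B0] = {} ⊔ OUT[B1] = {e@B1}

Answer: {e@B1}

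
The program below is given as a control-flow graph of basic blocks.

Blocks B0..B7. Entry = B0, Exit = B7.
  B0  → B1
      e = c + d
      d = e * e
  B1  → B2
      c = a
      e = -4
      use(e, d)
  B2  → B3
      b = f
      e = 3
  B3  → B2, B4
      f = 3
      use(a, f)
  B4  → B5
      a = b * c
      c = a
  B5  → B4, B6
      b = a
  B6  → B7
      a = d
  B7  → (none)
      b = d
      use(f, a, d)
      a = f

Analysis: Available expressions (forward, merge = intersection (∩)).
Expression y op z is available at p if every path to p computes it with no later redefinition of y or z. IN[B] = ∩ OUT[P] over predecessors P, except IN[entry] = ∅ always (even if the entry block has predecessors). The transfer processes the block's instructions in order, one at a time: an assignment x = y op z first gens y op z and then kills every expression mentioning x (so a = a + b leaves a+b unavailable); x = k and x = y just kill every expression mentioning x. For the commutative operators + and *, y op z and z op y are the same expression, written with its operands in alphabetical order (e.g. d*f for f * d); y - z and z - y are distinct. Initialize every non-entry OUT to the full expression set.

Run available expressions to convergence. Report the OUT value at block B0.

Fixpoint table:
  B0:  IN={}  OUT={e*e}
  B1:  IN={e*e}  OUT={}
  B2:  IN={}  OUT={}
  B3:  IN={}  OUT={}
  B4:  IN={}  OUT={}
  B5:  IN={}  OUT={}
  B6:  IN={}  OUT={}
  B7:  IN={}  OUT={}

B0 is the boundary node: IN[B0] = {}
Applying B0's transfer function to that IN value gives OUT[B0] (row B0 above).

Answer: {e*e}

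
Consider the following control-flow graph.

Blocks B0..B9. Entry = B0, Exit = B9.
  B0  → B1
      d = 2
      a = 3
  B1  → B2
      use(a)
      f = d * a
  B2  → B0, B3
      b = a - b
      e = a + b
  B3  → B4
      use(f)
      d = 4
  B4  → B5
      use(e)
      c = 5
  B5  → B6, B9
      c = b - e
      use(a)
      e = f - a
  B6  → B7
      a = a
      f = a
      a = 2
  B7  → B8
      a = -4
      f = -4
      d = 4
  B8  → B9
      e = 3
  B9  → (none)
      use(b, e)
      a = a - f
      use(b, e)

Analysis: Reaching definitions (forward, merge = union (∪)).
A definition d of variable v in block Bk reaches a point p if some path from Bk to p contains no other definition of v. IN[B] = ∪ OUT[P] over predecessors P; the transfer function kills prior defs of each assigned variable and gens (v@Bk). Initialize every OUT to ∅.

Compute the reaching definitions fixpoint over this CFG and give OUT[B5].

Answer: {a@B0, b@B2, c@B5, d@B3, e@B5, f@B1}

Working:
Converged values:
  B0:  IN={a@B0, b@B2, d@B0, e@B2, f@B1}  OUT={a@B0, b@B2, d@B0, e@B2, f@B1}
  B1:  IN={a@B0, b@B2, d@B0, e@B2, f@B1}  OUT={a@B0, b@B2, d@B0, e@B2, f@B1}
  B2:  IN={a@B0, b@B2, d@B0, e@B2, f@B1}  OUT={a@B0, b@B2, d@B0, e@B2, f@B1}
  B3:  IN={a@B0, b@B2, d@B0, e@B2, f@B1}  OUT={a@B0, b@B2, d@B3, e@B2, f@B1}
  B4:  IN={a@B0, b@B2, d@B3, e@B2, f@B1}  OUT={a@B0, b@B2, c@B4, d@B3, e@B2, f@B1}
  B5:  IN={a@B0, b@B2, c@B4, d@B3, e@B2, f@B1}  OUT={a@B0, b@B2, c@B5, d@B3, e@B5, f@B1}
  B6:  IN={a@B0, b@B2, c@B5, d@B3, e@B5, f@B1}  OUT={a@B6, b@B2, c@B5, d@B3, e@B5, f@B6}
  B7:  IN={a@B6, b@B2, c@B5, d@B3, e@B5, f@B6}  OUT={a@B7, b@B2, c@B5, d@B7, e@B5, f@B7}
  B8:  IN={a@B7, b@B2, c@B5, d@B7, e@B5, f@B7}  OUT={a@B7, b@B2, c@B5, d@B7, e@B8, f@B7}
  B9:  IN={a@B0, a@B7, b@B2, c@B5, d@B3, d@B7, e@B5, e@B8, f@B1, f@B7}  OUT={a@B9, b@B2, c@B5, d@B3, d@B7, e@B5, e@B8, f@B1, f@B7}

Merge at B5: IN[B5] = OUT[B4] = {a@B0, b@B2, c@B4, d@B3, e@B2, f@B1}
Applying B5's transfer function to that IN value gives OUT[B5] (row B5 above).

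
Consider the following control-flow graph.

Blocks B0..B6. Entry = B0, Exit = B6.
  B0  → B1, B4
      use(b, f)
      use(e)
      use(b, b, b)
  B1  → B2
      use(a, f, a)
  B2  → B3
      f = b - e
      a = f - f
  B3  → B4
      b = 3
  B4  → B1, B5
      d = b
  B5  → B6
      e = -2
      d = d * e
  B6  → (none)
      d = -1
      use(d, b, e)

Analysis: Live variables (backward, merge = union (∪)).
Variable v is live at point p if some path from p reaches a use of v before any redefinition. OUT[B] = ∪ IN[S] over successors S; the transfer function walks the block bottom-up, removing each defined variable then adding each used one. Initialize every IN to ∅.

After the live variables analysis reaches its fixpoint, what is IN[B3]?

Answer: {a, e, f}

Derivation:
Fixpoint table:
  B0: | IN={a, b, e, f} | OUT={a, b, e, f}
  B1: | IN={a, b, e, f} | OUT={b, e}
  B2: | IN={b, e} | OUT={a, e, f}
  B3: | IN={a, e, f} | OUT={a, b, e, f}
  B4: | IN={a, b, e, f} | OUT={a, b, d, e, f}
  B5: | IN={b, d} | OUT={b, e}
  B6: | IN={b, e} | OUT={}

Merge at B3: OUT[B3] = IN[B4] = {a, b, e, f}
Applying B3's transfer function to that OUT value gives IN[B3] (row B3 above).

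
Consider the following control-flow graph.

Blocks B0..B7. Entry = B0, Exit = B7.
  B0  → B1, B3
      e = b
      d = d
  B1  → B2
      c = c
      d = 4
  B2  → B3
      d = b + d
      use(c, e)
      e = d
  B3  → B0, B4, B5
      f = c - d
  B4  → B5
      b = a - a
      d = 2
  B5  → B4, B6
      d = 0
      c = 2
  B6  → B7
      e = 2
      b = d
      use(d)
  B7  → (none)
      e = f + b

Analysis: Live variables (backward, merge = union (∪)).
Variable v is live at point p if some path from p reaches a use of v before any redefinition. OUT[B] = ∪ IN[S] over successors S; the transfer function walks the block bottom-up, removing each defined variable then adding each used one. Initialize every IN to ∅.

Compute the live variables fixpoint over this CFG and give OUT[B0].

Per-block solution:
  B0:  IN={a, b, c, d}  OUT={a, b, c, d, e}
  B1:  IN={a, b, c, e}  OUT={a, b, c, d, e}
  B2:  IN={a, b, c, d, e}  OUT={a, b, c, d}
  B3:  IN={a, b, c, d}  OUT={a, b, c, d, f}
  B4:  IN={a, f}  OUT={a, f}
  B5:  IN={a, f}  OUT={a, d, f}
  B6:  IN={d, f}  OUT={b, f}
  B7:  IN={b, f}  OUT={}

Merge at B0: OUT[B0] = IN[B1] ⊔ IN[B3] = {a, b, c, d, e}

Answer: {a, b, c, d, e}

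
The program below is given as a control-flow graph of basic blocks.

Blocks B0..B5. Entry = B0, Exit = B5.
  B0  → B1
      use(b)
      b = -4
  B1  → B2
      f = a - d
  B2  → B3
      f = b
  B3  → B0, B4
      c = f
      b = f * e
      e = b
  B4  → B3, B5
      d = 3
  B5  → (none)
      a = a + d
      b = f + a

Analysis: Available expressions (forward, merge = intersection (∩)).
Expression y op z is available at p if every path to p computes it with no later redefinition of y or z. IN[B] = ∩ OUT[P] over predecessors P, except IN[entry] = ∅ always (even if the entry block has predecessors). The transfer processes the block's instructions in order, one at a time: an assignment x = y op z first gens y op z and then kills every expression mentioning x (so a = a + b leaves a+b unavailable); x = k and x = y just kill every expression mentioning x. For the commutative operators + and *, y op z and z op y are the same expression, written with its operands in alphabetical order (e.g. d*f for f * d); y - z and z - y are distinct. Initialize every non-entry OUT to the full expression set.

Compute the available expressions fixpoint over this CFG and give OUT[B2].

Converged values:
  B0: | IN={} | OUT={}
  B1: | IN={} | OUT={a-d}
  B2: | IN={a-d} | OUT={a-d}
  B3: | IN={} | OUT={}
  B4: | IN={} | OUT={}
  B5: | IN={} | OUT={a+f}

Merge at B2: IN[B2] = OUT[B1] = {a-d}
Applying B2's transfer function to that IN value gives OUT[B2] (row B2 above).

Answer: {a-d}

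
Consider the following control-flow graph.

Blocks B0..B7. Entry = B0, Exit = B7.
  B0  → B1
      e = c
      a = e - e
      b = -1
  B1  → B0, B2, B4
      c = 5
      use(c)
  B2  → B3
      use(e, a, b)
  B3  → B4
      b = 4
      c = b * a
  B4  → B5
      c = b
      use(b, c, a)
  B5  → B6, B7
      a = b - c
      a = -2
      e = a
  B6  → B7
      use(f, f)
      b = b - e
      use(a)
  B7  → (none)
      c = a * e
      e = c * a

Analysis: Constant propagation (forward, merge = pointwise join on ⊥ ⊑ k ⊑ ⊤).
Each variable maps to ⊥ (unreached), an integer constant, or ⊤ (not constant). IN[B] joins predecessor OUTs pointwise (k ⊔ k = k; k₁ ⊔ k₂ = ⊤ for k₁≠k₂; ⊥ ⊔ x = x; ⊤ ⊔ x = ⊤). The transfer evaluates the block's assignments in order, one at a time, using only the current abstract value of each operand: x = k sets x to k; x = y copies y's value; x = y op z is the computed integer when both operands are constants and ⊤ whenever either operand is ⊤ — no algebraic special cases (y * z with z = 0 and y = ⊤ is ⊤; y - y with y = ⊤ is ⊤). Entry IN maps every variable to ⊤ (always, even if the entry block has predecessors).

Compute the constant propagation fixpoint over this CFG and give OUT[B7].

Answer: {a: -2, b: ⊤, c: 4, d: ⊤, e: -8, f: ⊤}

Derivation:
Per-block solution:
  B0: | IN=(all ⊤) | OUT={b:-1; rest ⊤}
  B1: | IN={b:-1; rest ⊤} | OUT={b:-1, c:5; rest ⊤}
  B2: | IN={b:-1, c:5; rest ⊤} | OUT={b:-1, c:5; rest ⊤}
  B3: | IN={b:-1, c:5; rest ⊤} | OUT={b:4; rest ⊤}
  B4: | IN=(all ⊤) | OUT=(all ⊤)
  B5: | IN=(all ⊤) | OUT={a:-2, e:-2; rest ⊤}
  B6: | IN={a:-2, e:-2; rest ⊤} | OUT={a:-2, e:-2; rest ⊤}
  B7: | IN={a:-2, e:-2; rest ⊤} | OUT={a:-2, c:4, e:-8; rest ⊤}

Merge at B7: IN[B7] = OUT[B5] ⊔ OUT[B6] = {a: -2, b: ⊤, c: ⊤, d: ⊤, e: -2, f: ⊤}
Applying B7's transfer function to that IN value gives OUT[B7] (row B7 above).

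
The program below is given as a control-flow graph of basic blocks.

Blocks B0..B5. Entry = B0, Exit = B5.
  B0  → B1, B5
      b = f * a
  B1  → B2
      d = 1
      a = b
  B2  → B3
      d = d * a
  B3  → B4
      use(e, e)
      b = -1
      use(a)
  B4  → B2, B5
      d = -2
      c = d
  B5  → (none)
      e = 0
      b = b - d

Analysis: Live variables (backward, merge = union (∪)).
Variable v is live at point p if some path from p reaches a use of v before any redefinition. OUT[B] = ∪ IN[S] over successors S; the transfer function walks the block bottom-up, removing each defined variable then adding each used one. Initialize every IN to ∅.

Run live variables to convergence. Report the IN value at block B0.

Per-block solution:
  B0: | IN={a, d, e, f} | OUT={b, d, e}
  B1: | IN={b, e} | OUT={a, d, e}
  B2: | IN={a, d, e} | OUT={a, e}
  B3: | IN={a, e} | OUT={a, b, e}
  B4: | IN={a, b, e} | OUT={a, b, d, e}
  B5: | IN={b, d} | OUT={}

Merge at B0: OUT[B0] = IN[B1] ⊔ IN[B5] = {b, d, e}
Applying B0's transfer function to that OUT value gives IN[B0] (row B0 above).

Answer: {a, d, e, f}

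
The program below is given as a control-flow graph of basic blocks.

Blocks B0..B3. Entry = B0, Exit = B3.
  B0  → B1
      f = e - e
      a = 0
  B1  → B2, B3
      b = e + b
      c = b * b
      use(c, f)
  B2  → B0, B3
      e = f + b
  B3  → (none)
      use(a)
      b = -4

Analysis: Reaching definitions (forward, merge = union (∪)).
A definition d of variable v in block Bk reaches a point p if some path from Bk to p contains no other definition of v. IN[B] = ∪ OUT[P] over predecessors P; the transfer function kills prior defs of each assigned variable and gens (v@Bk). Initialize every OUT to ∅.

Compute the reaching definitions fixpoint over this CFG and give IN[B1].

Answer: {a@B0, b@B1, c@B1, e@B2, f@B0}

Derivation:
Converged values:
  B0:   IN={a@B0, b@B1, c@B1, e@B2, f@B0}   OUT={a@B0, b@B1, c@B1, e@B2, f@B0}
  B1:   IN={a@B0, b@B1, c@B1, e@B2, f@B0}   OUT={a@B0, b@B1, c@B1, e@B2, f@B0}
  B2:   IN={a@B0, b@B1, c@B1, e@B2, f@B0}   OUT={a@B0, b@B1, c@B1, e@B2, f@B0}
  B3:   IN={a@B0, b@B1, c@B1, e@B2, f@B0}   OUT={a@B0, b@B3, c@B1, e@B2, f@B0}

Merge at B1: IN[B1] = OUT[B0] = {a@B0, b@B1, c@B1, e@B2, f@B0}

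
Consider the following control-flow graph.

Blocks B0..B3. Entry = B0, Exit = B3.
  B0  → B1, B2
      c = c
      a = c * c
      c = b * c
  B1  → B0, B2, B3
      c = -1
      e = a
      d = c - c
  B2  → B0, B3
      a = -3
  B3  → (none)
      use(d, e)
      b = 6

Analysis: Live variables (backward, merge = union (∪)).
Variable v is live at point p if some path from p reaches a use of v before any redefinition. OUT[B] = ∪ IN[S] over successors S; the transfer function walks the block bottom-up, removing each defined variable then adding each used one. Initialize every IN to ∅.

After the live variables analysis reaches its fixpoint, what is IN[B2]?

Answer: {b, c, d, e}

Working:
Converged values:
  B0:  IN={b, c, d, e}  OUT={a, b, c, d, e}
  B1:  IN={a, b}  OUT={b, c, d, e}
  B2:  IN={b, c, d, e}  OUT={b, c, d, e}
  B3:  IN={d, e}  OUT={}

Merge at B2: OUT[B2] = IN[B0] ⊔ IN[B3] = {b, c, d, e}
Applying B2's transfer function to that OUT value gives IN[B2] (row B2 above).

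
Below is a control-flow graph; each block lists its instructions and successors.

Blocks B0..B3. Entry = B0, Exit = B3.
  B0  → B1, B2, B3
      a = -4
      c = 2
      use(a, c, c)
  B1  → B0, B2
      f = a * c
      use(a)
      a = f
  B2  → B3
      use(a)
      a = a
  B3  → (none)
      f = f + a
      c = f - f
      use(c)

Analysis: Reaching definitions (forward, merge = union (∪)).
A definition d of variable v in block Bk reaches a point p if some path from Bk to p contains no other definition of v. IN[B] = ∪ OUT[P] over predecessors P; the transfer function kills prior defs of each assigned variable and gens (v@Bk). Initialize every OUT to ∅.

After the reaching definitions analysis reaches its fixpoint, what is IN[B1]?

Fixpoint table:
  B0:  IN={a@B1, c@B0, f@B1}  OUT={a@B0, c@B0, f@B1}
  B1:  IN={a@B0, c@B0, f@B1}  OUT={a@B1, c@B0, f@B1}
  B2:  IN={a@B0, a@B1, c@B0, f@B1}  OUT={a@B2, c@B0, f@B1}
  B3:  IN={a@B0, a@B2, c@B0, f@B1}  OUT={a@B0, a@B2, c@B3, f@B3}

Merge at B1: IN[B1] = OUT[B0] = {a@B0, c@B0, f@B1}

Answer: {a@B0, c@B0, f@B1}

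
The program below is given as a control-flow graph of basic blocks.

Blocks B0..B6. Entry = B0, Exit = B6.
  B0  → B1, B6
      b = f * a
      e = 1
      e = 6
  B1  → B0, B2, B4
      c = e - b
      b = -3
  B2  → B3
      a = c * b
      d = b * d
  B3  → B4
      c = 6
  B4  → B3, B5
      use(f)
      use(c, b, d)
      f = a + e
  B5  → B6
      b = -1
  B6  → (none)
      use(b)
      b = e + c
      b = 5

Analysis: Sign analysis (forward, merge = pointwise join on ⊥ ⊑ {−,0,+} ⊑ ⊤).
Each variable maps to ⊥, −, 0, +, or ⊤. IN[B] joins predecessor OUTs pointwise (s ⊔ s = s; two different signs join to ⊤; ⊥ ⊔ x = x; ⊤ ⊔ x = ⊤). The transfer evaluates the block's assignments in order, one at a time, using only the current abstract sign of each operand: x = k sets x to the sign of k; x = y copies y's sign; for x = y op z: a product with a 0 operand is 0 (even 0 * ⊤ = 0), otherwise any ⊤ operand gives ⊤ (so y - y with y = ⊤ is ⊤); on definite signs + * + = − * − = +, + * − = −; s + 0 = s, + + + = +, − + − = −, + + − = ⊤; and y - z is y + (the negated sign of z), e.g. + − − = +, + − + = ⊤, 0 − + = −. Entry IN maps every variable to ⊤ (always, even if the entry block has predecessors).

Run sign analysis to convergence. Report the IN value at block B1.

Answer: {a: ⊤, b: ⊤, c: ⊤, d: ⊤, e: +, f: ⊤}

Working:
Fixpoint table:
  B0:  IN=(all ⊤)  OUT={e:+; rest ⊤}
  B1:  IN={e:+; rest ⊤}  OUT={b:-, e:+; rest ⊤}
  B2:  IN={b:-, e:+; rest ⊤}  OUT={b:-, e:+; rest ⊤}
  B3:  IN={b:-, e:+; rest ⊤}  OUT={b:-, c:+, e:+; rest ⊤}
  B4:  IN={b:-, e:+; rest ⊤}  OUT={b:-, e:+; rest ⊤}
  B5:  IN={b:-, e:+; rest ⊤}  OUT={b:-, e:+; rest ⊤}
  B6:  IN={e:+; rest ⊤}  OUT={b:+, e:+; rest ⊤}

Merge at B1: IN[B1] = OUT[B0] = {a: ⊤, b: ⊤, c: ⊤, d: ⊤, e: +, f: ⊤}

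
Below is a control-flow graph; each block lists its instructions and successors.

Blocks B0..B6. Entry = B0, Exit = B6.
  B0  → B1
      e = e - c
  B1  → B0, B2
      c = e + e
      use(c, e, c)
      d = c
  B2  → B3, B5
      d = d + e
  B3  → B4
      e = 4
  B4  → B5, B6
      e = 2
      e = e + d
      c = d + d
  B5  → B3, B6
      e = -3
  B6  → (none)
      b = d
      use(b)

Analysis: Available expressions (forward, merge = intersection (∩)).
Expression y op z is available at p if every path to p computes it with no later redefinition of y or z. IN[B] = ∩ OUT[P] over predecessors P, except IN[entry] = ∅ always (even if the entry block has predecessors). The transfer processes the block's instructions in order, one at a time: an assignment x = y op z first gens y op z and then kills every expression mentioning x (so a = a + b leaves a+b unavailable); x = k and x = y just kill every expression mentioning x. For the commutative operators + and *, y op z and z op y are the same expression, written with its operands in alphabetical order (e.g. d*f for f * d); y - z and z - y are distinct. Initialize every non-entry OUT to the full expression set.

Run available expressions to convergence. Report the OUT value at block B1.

Answer: {e+e}

Working:
Fixpoint table:
  B0:  IN={}  OUT={}
  B1:  IN={}  OUT={e+e}
  B2:  IN={e+e}  OUT={e+e}
  B3:  IN={}  OUT={}
  B4:  IN={}  OUT={d+d}
  B5:  IN={}  OUT={}
  B6:  IN={}  OUT={}

Merge at B1: IN[B1] = OUT[B0] = {}
Applying B1's transfer function to that IN value gives OUT[B1] (row B1 above).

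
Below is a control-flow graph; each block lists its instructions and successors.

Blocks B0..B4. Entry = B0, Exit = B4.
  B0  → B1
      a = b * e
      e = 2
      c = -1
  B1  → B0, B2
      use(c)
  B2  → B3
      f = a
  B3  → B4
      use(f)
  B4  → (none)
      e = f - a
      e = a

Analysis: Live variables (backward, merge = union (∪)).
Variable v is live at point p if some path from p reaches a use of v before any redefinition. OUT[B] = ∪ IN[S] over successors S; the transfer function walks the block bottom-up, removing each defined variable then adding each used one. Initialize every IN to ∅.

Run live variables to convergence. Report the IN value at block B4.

Answer: {a, f}

Trace:
Fixpoint table:
  B0: | IN={b, e} | OUT={a, b, c, e}
  B1: | IN={a, b, c, e} | OUT={a, b, e}
  B2: | IN={a} | OUT={a, f}
  B3: | IN={a, f} | OUT={a, f}
  B4: | IN={a, f} | OUT={}

B4 is the boundary node: OUT[B4] = {}
Applying B4's transfer function to that OUT value gives IN[B4] (row B4 above).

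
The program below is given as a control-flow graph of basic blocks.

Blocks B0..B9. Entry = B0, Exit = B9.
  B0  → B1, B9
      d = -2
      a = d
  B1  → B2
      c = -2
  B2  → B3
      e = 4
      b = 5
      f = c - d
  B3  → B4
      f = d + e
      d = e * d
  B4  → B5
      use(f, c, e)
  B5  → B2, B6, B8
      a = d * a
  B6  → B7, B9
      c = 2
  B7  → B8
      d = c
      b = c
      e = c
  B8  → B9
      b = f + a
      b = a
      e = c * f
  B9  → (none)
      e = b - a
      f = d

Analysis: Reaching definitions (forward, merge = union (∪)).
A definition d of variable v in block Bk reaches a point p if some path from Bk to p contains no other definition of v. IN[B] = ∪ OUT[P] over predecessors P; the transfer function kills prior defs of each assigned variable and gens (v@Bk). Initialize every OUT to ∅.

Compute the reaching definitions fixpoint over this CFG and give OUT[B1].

Converged values:
  B0:   IN={}   OUT={a@B0, d@B0}
  B1:   IN={a@B0, d@B0}   OUT={a@B0, c@B1, d@B0}
  B2:   IN={a@B0, a@B5, b@B2, c@B1, d@B0, d@B3, e@B2, f@B3}   OUT={a@B0, a@B5, b@B2, c@B1, d@B0, d@B3, e@B2, f@B2}
  B3:   IN={a@B0, a@B5, b@B2, c@B1, d@B0, d@B3, e@B2, f@B2}   OUT={a@B0, a@B5, b@B2, c@B1, d@B3, e@B2, f@B3}
  B4:   IN={a@B0, a@B5, b@B2, c@B1, d@B3, e@B2, f@B3}   OUT={a@B0, a@B5, b@B2, c@B1, d@B3, e@B2, f@B3}
  B5:   IN={a@B0, a@B5, b@B2, c@B1, d@B3, e@B2, f@B3}   OUT={a@B5, b@B2, c@B1, d@B3, e@B2, f@B3}
  B6:   IN={a@B5, b@B2, c@B1, d@B3, e@B2, f@B3}   OUT={a@B5, b@B2, c@B6, d@B3, e@B2, f@B3}
  B7:   IN={a@B5, b@B2, c@B6, d@B3, e@B2, f@B3}   OUT={a@B5, b@B7, c@B6, d@B7, e@B7, f@B3}
  B8:   IN={a@B5, b@B2, b@B7, c@B1, c@B6, d@B3, d@B7, e@B2, e@B7, f@B3}   OUT={a@B5, b@B8, c@B1, c@B6, d@B3, d@B7, e@B8, f@B3}
  B9:   IN={a@B0, a@B5, b@B2, b@B8, c@B1, c@B6, d@B0, d@B3, d@B7, e@B2, e@B8, f@B3}   OUT={a@B0, a@B5, b@B2, b@B8, c@B1, c@B6, d@B0, d@B3, d@B7, e@B9, f@B9}

Merge at B1: IN[B1] = OUT[B0] = {a@B0, d@B0}
Applying B1's transfer function to that IN value gives OUT[B1] (row B1 above).

Answer: {a@B0, c@B1, d@B0}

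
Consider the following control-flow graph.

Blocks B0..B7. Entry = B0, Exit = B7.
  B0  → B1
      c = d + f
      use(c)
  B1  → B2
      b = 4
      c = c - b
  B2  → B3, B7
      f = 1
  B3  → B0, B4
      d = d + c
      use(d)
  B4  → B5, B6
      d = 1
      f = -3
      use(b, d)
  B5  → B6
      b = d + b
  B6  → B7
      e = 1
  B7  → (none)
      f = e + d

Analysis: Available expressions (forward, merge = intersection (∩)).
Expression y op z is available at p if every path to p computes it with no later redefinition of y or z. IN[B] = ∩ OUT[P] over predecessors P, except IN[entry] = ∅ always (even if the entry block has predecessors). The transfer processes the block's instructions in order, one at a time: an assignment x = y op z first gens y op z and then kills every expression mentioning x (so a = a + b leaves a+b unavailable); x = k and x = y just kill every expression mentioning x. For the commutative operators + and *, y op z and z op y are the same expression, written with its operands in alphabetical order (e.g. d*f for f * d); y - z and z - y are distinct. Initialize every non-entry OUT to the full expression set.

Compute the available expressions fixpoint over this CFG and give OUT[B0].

Answer: {d+f}

Derivation:
Per-block solution:
  B0:  IN={}  OUT={d+f}
  B1:  IN={d+f}  OUT={d+f}
  B2:  IN={d+f}  OUT={}
  B3:  IN={}  OUT={}
  B4:  IN={}  OUT={}
  B5:  IN={}  OUT={}
  B6:  IN={}  OUT={}
  B7:  IN={}  OUT={d+e}

Merge at B0 (entry node, so the boundary value {} is joined with the incoming edge(s)): IN[B0] = {} ∩ OUT[B3] = {}
Applying B0's transfer function to that IN value gives OUT[B0] (row B0 above).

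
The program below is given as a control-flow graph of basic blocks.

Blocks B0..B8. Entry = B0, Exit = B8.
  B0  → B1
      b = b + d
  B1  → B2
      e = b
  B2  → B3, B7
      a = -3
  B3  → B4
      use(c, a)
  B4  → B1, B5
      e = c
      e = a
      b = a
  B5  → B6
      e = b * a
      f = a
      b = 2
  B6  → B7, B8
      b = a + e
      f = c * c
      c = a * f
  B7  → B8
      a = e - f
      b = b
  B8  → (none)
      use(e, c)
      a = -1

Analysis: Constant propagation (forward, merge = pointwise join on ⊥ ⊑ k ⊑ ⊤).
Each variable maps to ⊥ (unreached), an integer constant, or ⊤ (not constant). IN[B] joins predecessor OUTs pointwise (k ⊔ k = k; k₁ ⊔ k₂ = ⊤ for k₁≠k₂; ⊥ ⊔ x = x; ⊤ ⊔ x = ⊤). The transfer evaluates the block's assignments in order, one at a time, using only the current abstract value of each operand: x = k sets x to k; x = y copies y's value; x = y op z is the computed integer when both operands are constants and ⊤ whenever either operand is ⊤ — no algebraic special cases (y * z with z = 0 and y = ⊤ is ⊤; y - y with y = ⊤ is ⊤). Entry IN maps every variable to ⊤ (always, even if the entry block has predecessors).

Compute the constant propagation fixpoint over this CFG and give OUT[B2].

Converged values:
  B0:  IN=(all ⊤)  OUT=(all ⊤)
  B1:  IN=(all ⊤)  OUT=(all ⊤)
  B2:  IN=(all ⊤)  OUT={a:-3; rest ⊤}
  B3:  IN={a:-3; rest ⊤}  OUT={a:-3; rest ⊤}
  B4:  IN={a:-3; rest ⊤}  OUT={a:-3, b:-3, e:-3; rest ⊤}
  B5:  IN={a:-3, b:-3, e:-3; rest ⊤}  OUT={a:-3, b:2, e:9, f:-3; rest ⊤}
  B6:  IN={a:-3, b:2, e:9, f:-3; rest ⊤}  OUT={a:-3, b:6, e:9; rest ⊤}
  B7:  IN={a:-3; rest ⊤}  OUT=(all ⊤)
  B8:  IN=(all ⊤)  OUT={a:-1; rest ⊤}

Merge at B2: IN[B2] = OUT[B1] = {a: ⊤, b: ⊤, c: ⊤, d: ⊤, e: ⊤, f: ⊤}
Applying B2's transfer function to that IN value gives OUT[B2] (row B2 above).

Answer: {a: -3, b: ⊤, c: ⊤, d: ⊤, e: ⊤, f: ⊤}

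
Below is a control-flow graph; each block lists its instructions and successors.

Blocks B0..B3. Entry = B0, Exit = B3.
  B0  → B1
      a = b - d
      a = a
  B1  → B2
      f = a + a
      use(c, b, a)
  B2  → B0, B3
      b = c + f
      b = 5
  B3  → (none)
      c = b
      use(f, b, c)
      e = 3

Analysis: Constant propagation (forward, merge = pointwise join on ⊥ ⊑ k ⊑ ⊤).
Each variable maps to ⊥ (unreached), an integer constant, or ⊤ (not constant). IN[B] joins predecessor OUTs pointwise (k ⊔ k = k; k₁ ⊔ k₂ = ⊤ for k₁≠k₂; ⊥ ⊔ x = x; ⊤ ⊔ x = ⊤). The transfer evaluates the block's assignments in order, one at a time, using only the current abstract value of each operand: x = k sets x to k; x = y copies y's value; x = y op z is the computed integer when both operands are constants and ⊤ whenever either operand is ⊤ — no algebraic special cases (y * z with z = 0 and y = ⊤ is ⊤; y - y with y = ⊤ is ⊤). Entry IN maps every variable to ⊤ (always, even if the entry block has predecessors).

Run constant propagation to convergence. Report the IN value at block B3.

Per-block solution:
  B0: | IN=(all ⊤) | OUT=(all ⊤)
  B1: | IN=(all ⊤) | OUT=(all ⊤)
  B2: | IN=(all ⊤) | OUT={b:5; rest ⊤}
  B3: | IN={b:5; rest ⊤} | OUT={b:5, c:5, e:3; rest ⊤}

Merge at B3: IN[B3] = OUT[B2] = {a: ⊤, b: 5, c: ⊤, d: ⊤, e: ⊤, f: ⊤}

Answer: {a: ⊤, b: 5, c: ⊤, d: ⊤, e: ⊤, f: ⊤}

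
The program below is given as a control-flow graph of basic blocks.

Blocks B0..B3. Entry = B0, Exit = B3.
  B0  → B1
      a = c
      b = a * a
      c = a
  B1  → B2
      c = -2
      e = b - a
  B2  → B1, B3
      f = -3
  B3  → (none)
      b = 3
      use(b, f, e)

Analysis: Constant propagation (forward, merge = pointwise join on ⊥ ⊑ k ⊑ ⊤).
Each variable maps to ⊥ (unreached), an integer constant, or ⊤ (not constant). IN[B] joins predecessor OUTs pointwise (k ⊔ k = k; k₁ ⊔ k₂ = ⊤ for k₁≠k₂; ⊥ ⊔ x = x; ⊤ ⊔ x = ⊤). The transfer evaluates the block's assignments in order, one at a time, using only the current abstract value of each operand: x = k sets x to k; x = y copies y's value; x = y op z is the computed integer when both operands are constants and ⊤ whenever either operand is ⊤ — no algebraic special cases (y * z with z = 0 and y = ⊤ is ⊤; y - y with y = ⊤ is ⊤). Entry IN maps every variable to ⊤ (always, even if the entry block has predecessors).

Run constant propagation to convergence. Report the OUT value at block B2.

Answer: {a: ⊤, b: ⊤, c: -2, d: ⊤, e: ⊤, f: -3}

Trace:
Per-block solution:
  B0: | IN=(all ⊤) | OUT=(all ⊤)
  B1: | IN=(all ⊤) | OUT={c:-2; rest ⊤}
  B2: | IN={c:-2; rest ⊤} | OUT={c:-2, f:-3; rest ⊤}
  B3: | IN={c:-2, f:-3; rest ⊤} | OUT={b:3, c:-2, f:-3; rest ⊤}

Merge at B2: IN[B2] = OUT[B1] = {a: ⊤, b: ⊤, c: -2, d: ⊤, e: ⊤, f: ⊤}
Applying B2's transfer function to that IN value gives OUT[B2] (row B2 above).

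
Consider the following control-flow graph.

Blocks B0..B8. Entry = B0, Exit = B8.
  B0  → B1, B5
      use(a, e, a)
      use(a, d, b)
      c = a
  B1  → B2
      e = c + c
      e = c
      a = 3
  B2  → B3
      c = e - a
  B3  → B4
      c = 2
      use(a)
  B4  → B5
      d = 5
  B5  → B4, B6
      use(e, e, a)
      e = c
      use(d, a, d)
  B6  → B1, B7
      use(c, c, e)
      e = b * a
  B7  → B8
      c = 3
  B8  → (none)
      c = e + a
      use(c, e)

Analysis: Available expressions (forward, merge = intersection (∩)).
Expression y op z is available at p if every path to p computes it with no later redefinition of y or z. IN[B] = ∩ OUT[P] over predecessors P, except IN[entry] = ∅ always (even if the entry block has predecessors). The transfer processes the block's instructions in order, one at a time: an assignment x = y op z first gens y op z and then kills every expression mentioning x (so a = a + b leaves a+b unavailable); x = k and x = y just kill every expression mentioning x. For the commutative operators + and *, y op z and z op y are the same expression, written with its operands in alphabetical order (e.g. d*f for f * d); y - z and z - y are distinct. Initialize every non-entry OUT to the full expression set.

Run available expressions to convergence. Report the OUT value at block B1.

Fixpoint table:
  B0: | IN={} | OUT={}
  B1: | IN={} | OUT={c+c}
  B2: | IN={c+c} | OUT={e-a}
  B3: | IN={e-a} | OUT={e-a}
  B4: | IN={} | OUT={}
  B5: | IN={} | OUT={}
  B6: | IN={} | OUT={a*b}
  B7: | IN={a*b} | OUT={a*b}
  B8: | IN={a*b} | OUT={a*b, a+e}

Merge at B1: IN[B1] = OUT[B0] ∩ OUT[B6] = {}
Applying B1's transfer function to that IN value gives OUT[B1] (row B1 above).

Answer: {c+c}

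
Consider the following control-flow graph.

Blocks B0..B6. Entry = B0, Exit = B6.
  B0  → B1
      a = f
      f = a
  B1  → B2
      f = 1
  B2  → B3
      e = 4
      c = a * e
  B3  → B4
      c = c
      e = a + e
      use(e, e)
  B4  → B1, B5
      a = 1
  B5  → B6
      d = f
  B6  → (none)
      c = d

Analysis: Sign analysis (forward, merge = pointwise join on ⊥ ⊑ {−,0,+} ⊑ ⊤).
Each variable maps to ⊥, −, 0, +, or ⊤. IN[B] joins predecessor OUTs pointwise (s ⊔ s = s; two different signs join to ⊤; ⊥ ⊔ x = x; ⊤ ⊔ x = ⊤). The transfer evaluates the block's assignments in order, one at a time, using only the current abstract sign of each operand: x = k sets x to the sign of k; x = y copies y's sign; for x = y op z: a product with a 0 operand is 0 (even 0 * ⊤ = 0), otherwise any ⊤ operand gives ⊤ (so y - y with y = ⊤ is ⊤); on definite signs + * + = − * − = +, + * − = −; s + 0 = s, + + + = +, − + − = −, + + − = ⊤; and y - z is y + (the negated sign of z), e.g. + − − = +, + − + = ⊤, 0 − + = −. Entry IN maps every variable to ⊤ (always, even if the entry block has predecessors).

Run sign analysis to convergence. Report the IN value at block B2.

Answer: {a: ⊤, b: ⊤, c: ⊤, d: ⊤, e: ⊤, f: +}

Derivation:
Per-block solution:
  B0:   IN=(all ⊤)   OUT=(all ⊤)
  B1:   IN=(all ⊤)   OUT={f:+; rest ⊤}
  B2:   IN={f:+; rest ⊤}   OUT={e:+, f:+; rest ⊤}
  B3:   IN={e:+, f:+; rest ⊤}   OUT={f:+; rest ⊤}
  B4:   IN={f:+; rest ⊤}   OUT={a:+, f:+; rest ⊤}
  B5:   IN={a:+, f:+; rest ⊤}   OUT={a:+, d:+, f:+; rest ⊤}
  B6:   IN={a:+, d:+, f:+; rest ⊤}   OUT={a:+, c:+, d:+, f:+; rest ⊤}

Merge at B2: IN[B2] = OUT[B1] = {a: ⊤, b: ⊤, c: ⊤, d: ⊤, e: ⊤, f: +}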